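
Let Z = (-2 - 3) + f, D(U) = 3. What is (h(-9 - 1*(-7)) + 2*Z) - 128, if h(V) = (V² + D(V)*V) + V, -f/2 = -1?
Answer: -138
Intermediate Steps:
f = 2 (f = -2*(-1) = 2)
Z = -3 (Z = (-2 - 3) + 2 = -5 + 2 = -3)
h(V) = V² + 4*V (h(V) = (V² + 3*V) + V = V² + 4*V)
(h(-9 - 1*(-7)) + 2*Z) - 128 = ((-9 - 1*(-7))*(4 + (-9 - 1*(-7))) + 2*(-3)) - 128 = ((-9 + 7)*(4 + (-9 + 7)) - 6) - 128 = (-2*(4 - 2) - 6) - 128 = (-2*2 - 6) - 128 = (-4 - 6) - 128 = -10 - 128 = -138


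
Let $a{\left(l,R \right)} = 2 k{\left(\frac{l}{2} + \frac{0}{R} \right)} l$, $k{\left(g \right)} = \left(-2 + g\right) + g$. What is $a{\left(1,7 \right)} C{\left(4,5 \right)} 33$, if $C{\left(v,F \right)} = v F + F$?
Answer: $-1650$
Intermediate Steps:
$k{\left(g \right)} = -2 + 2 g$
$a{\left(l,R \right)} = l \left(-4 + 2 l\right)$ ($a{\left(l,R \right)} = 2 \left(-2 + 2 \left(\frac{l}{2} + \frac{0}{R}\right)\right) l = 2 \left(-2 + 2 \left(l \frac{1}{2} + 0\right)\right) l = 2 \left(-2 + 2 \left(\frac{l}{2} + 0\right)\right) l = 2 \left(-2 + 2 \frac{l}{2}\right) l = 2 \left(-2 + l\right) l = \left(-4 + 2 l\right) l = l \left(-4 + 2 l\right)$)
$C{\left(v,F \right)} = F + F v$ ($C{\left(v,F \right)} = F v + F = F + F v$)
$a{\left(1,7 \right)} C{\left(4,5 \right)} 33 = 2 \cdot 1 \left(-2 + 1\right) 5 \left(1 + 4\right) 33 = 2 \cdot 1 \left(-1\right) 5 \cdot 5 \cdot 33 = \left(-2\right) 25 \cdot 33 = \left(-50\right) 33 = -1650$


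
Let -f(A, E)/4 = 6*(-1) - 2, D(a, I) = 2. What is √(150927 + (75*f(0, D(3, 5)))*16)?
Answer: √189327 ≈ 435.12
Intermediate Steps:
f(A, E) = 32 (f(A, E) = -4*(6*(-1) - 2) = -4*(-6 - 2) = -4*(-8) = 32)
√(150927 + (75*f(0, D(3, 5)))*16) = √(150927 + (75*32)*16) = √(150927 + 2400*16) = √(150927 + 38400) = √189327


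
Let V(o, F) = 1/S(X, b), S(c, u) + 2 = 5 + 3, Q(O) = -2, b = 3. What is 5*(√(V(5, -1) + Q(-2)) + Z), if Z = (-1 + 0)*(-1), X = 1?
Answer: 5 + 5*I*√66/6 ≈ 5.0 + 6.77*I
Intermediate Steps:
Z = 1 (Z = -1*(-1) = 1)
S(c, u) = 6 (S(c, u) = -2 + (5 + 3) = -2 + 8 = 6)
V(o, F) = ⅙ (V(o, F) = 1/6 = ⅙)
5*(√(V(5, -1) + Q(-2)) + Z) = 5*(√(⅙ - 2) + 1) = 5*(√(-11/6) + 1) = 5*(I*√66/6 + 1) = 5*(1 + I*√66/6) = 5 + 5*I*√66/6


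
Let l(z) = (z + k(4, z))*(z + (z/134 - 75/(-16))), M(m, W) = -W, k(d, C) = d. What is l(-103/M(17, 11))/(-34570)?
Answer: -4895541/896828768 ≈ -0.0054587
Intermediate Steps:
l(z) = (4 + z)*(75/16 + 135*z/134) (l(z) = (z + 4)*(z + (z/134 - 75/(-16))) = (4 + z)*(z + (z*(1/134) - 75*(-1/16))) = (4 + z)*(z + (z/134 + 75/16)) = (4 + z)*(z + (75/16 + z/134)) = (4 + z)*(75/16 + 135*z/134))
l(-103/M(17, 11))/(-34570) = (75/4 + 135*(-103/((-1*11)))**2/134 + 9345*(-103/((-1*11)))/1072)/(-34570) = (75/4 + 135*(-103/(-11))**2/134 + 9345*(-103/(-11))/1072)*(-1/34570) = (75/4 + 135*(-103*(-1/11))**2/134 + 9345*(-103*(-1/11))/1072)*(-1/34570) = (75/4 + 135*(103/11)**2/134 + (9345/1072)*(103/11))*(-1/34570) = (75/4 + (135/134)*(10609/121) + 962535/11792)*(-1/34570) = (75/4 + 1432215/16214 + 962535/11792)*(-1/34570) = (24477705/129712)*(-1/34570) = -4895541/896828768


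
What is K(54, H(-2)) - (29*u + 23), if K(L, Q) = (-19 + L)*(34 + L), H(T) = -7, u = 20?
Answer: 2477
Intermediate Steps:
K(54, H(-2)) - (29*u + 23) = (-646 + 54**2 + 15*54) - (29*20 + 23) = (-646 + 2916 + 810) - (580 + 23) = 3080 - 1*603 = 3080 - 603 = 2477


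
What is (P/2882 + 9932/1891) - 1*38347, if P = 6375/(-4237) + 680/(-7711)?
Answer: -6826947834677416065/178055204482034 ≈ -38342.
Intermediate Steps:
P = -52038785/32671507 (P = 6375*(-1/4237) + 680*(-1/7711) = -6375/4237 - 680/7711 = -52038785/32671507 ≈ -1.5928)
(P/2882 + 9932/1891) - 1*38347 = (-52038785/32671507/2882 + 9932/1891) - 1*38347 = (-52038785/32671507*1/2882 + 9932*(1/1891)) - 38347 = (-52038785/94159283174 + 9932/1891) - 38347 = 935091595141733/178055204482034 - 38347 = -6826947834677416065/178055204482034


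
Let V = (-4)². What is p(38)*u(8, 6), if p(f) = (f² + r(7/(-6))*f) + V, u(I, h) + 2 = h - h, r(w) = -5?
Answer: -2540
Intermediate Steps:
V = 16
u(I, h) = -2 (u(I, h) = -2 + (h - h) = -2 + 0 = -2)
p(f) = 16 + f² - 5*f (p(f) = (f² - 5*f) + 16 = 16 + f² - 5*f)
p(38)*u(8, 6) = (16 + 38² - 5*38)*(-2) = (16 + 1444 - 190)*(-2) = 1270*(-2) = -2540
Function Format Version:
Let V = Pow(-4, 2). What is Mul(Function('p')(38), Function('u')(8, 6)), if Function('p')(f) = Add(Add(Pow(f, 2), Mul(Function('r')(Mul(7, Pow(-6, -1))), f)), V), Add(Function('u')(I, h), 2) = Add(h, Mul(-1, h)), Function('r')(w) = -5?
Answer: -2540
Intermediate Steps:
V = 16
Function('u')(I, h) = -2 (Function('u')(I, h) = Add(-2, Add(h, Mul(-1, h))) = Add(-2, 0) = -2)
Function('p')(f) = Add(16, Pow(f, 2), Mul(-5, f)) (Function('p')(f) = Add(Add(Pow(f, 2), Mul(-5, f)), 16) = Add(16, Pow(f, 2), Mul(-5, f)))
Mul(Function('p')(38), Function('u')(8, 6)) = Mul(Add(16, Pow(38, 2), Mul(-5, 38)), -2) = Mul(Add(16, 1444, -190), -2) = Mul(1270, -2) = -2540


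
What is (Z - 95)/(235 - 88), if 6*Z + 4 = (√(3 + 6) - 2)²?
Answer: -191/294 ≈ -0.64966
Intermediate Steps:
Z = -½ (Z = -⅔ + (√(3 + 6) - 2)²/6 = -⅔ + (√9 - 2)²/6 = -⅔ + (3 - 2)²/6 = -⅔ + (⅙)*1² = -⅔ + (⅙)*1 = -⅔ + ⅙ = -½ ≈ -0.50000)
(Z - 95)/(235 - 88) = (-½ - 95)/(235 - 88) = -191/2/147 = (1/147)*(-191/2) = -191/294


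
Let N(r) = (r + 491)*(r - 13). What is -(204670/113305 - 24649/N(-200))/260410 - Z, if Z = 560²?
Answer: -114705799104463271111/365771043052830 ≈ -3.1360e+5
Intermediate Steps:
N(r) = (-13 + r)*(491 + r) (N(r) = (491 + r)*(-13 + r) = (-13 + r)*(491 + r))
Z = 313600
-(204670/113305 - 24649/N(-200))/260410 - Z = -(204670/113305 - 24649/(-6383 + (-200)² + 478*(-200)))/260410 - 1*313600 = -(204670*(1/113305) - 24649/(-6383 + 40000 - 95600))*(1/260410) - 313600 = -(40934/22661 - 24649/(-61983))*(1/260410) - 313600 = -(40934/22661 - 24649*(-1/61983))*(1/260410) - 313600 = -(40934/22661 + 24649/61983)*(1/260410) - 313600 = -1*3095783111/1404596763*(1/260410) - 313600 = -3095783111/1404596763*1/260410 - 313600 = -3095783111/365771043052830 - 313600 = -114705799104463271111/365771043052830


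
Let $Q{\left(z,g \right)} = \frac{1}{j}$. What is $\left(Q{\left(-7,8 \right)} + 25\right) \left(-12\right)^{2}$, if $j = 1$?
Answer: $3744$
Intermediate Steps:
$Q{\left(z,g \right)} = 1$ ($Q{\left(z,g \right)} = 1^{-1} = 1$)
$\left(Q{\left(-7,8 \right)} + 25\right) \left(-12\right)^{2} = \left(1 + 25\right) \left(-12\right)^{2} = 26 \cdot 144 = 3744$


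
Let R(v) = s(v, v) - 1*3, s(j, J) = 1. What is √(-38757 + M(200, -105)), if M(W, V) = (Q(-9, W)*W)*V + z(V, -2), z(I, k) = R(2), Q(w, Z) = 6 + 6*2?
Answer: I*√416759 ≈ 645.57*I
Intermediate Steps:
Q(w, Z) = 18 (Q(w, Z) = 6 + 12 = 18)
R(v) = -2 (R(v) = 1 - 1*3 = 1 - 3 = -2)
z(I, k) = -2
M(W, V) = -2 + 18*V*W (M(W, V) = (18*W)*V - 2 = 18*V*W - 2 = -2 + 18*V*W)
√(-38757 + M(200, -105)) = √(-38757 + (-2 + 18*(-105)*200)) = √(-38757 + (-2 - 378000)) = √(-38757 - 378002) = √(-416759) = I*√416759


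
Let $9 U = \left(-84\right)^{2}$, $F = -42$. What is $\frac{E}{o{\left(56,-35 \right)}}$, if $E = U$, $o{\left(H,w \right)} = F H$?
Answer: $- \frac{1}{3} \approx -0.33333$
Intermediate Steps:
$U = 784$ ($U = \frac{\left(-84\right)^{2}}{9} = \frac{1}{9} \cdot 7056 = 784$)
$o{\left(H,w \right)} = - 42 H$
$E = 784$
$\frac{E}{o{\left(56,-35 \right)}} = \frac{784}{\left(-42\right) 56} = \frac{784}{-2352} = 784 \left(- \frac{1}{2352}\right) = - \frac{1}{3}$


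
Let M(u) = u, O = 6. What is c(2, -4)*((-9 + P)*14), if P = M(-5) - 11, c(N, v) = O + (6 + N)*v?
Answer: 9100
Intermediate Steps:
c(N, v) = 6 + v*(6 + N) (c(N, v) = 6 + (6 + N)*v = 6 + v*(6 + N))
P = -16 (P = -5 - 11 = -16)
c(2, -4)*((-9 + P)*14) = (6 + 6*(-4) + 2*(-4))*((-9 - 16)*14) = (6 - 24 - 8)*(-25*14) = -26*(-350) = 9100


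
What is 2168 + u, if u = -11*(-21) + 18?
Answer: 2417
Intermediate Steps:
u = 249 (u = 231 + 18 = 249)
2168 + u = 2168 + 249 = 2417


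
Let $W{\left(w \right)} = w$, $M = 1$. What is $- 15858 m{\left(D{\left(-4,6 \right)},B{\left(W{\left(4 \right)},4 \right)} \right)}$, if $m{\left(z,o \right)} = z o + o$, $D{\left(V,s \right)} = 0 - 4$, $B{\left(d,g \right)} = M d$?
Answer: $190296$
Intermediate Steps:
$B{\left(d,g \right)} = d$ ($B{\left(d,g \right)} = 1 d = d$)
$D{\left(V,s \right)} = -4$ ($D{\left(V,s \right)} = 0 - 4 = -4$)
$m{\left(z,o \right)} = o + o z$ ($m{\left(z,o \right)} = o z + o = o + o z$)
$- 15858 m{\left(D{\left(-4,6 \right)},B{\left(W{\left(4 \right)},4 \right)} \right)} = - 15858 \cdot 4 \left(1 - 4\right) = - 15858 \cdot 4 \left(-3\right) = \left(-15858\right) \left(-12\right) = 190296$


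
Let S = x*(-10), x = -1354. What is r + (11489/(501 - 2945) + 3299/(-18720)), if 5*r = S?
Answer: 2378315627/879840 ≈ 2703.1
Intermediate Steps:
S = 13540 (S = -1354*(-10) = 13540)
r = 2708 (r = (⅕)*13540 = 2708)
r + (11489/(501 - 2945) + 3299/(-18720)) = 2708 + (11489/(501 - 2945) + 3299/(-18720)) = 2708 + (11489/(-2444) + 3299*(-1/18720)) = 2708 + (11489*(-1/2444) - 3299/18720) = 2708 + (-11489/2444 - 3299/18720) = 2708 - 4291093/879840 = 2378315627/879840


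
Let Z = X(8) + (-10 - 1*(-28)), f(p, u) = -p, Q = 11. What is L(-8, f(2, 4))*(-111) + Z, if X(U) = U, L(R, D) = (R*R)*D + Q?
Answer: 13013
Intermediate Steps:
L(R, D) = 11 + D*R² (L(R, D) = (R*R)*D + 11 = R²*D + 11 = D*R² + 11 = 11 + D*R²)
Z = 26 (Z = 8 + (-10 - 1*(-28)) = 8 + (-10 + 28) = 8 + 18 = 26)
L(-8, f(2, 4))*(-111) + Z = (11 - 1*2*(-8)²)*(-111) + 26 = (11 - 2*64)*(-111) + 26 = (11 - 128)*(-111) + 26 = -117*(-111) + 26 = 12987 + 26 = 13013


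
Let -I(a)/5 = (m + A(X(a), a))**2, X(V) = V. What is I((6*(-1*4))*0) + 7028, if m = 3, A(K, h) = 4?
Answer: 6783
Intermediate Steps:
I(a) = -245 (I(a) = -5*(3 + 4)**2 = -5*7**2 = -5*49 = -245)
I((6*(-1*4))*0) + 7028 = -245 + 7028 = 6783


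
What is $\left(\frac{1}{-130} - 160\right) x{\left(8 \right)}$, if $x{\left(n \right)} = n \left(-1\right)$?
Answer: $\frac{83204}{65} \approx 1280.1$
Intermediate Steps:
$x{\left(n \right)} = - n$
$\left(\frac{1}{-130} - 160\right) x{\left(8 \right)} = \left(\frac{1}{-130} - 160\right) \left(\left(-1\right) 8\right) = \left(- \frac{1}{130} - 160\right) \left(-8\right) = \left(- \frac{20801}{130}\right) \left(-8\right) = \frac{83204}{65}$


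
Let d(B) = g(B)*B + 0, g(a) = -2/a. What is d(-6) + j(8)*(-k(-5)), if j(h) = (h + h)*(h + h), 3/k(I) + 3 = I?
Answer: 94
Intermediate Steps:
k(I) = 3/(-3 + I)
d(B) = -2 (d(B) = (-2/B)*B + 0 = -2 + 0 = -2)
j(h) = 4*h² (j(h) = (2*h)*(2*h) = 4*h²)
d(-6) + j(8)*(-k(-5)) = -2 + (4*8²)*(-3/(-3 - 5)) = -2 + (4*64)*(-3/(-8)) = -2 + 256*(-3*(-1)/8) = -2 + 256*(-1*(-3/8)) = -2 + 256*(3/8) = -2 + 96 = 94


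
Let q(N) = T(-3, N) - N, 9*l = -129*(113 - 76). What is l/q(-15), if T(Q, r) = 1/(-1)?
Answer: -1591/42 ≈ -37.881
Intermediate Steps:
l = -1591/3 (l = (-129*(113 - 76))/9 = (-129*37)/9 = (⅑)*(-4773) = -1591/3 ≈ -530.33)
T(Q, r) = -1
q(N) = -1 - N
l/q(-15) = -1591/(3*(-1 - 1*(-15))) = -1591/(3*(-1 + 15)) = -1591/3/14 = -1591/3*1/14 = -1591/42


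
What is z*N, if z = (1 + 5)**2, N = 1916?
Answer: 68976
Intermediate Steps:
z = 36 (z = 6**2 = 36)
z*N = 36*1916 = 68976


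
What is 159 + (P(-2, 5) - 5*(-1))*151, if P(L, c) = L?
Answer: 612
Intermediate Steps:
159 + (P(-2, 5) - 5*(-1))*151 = 159 + (-2 - 5*(-1))*151 = 159 + (-2 + 5)*151 = 159 + 3*151 = 159 + 453 = 612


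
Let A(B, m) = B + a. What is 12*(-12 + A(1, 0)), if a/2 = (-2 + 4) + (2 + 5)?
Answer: 84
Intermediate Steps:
a = 18 (a = 2*((-2 + 4) + (2 + 5)) = 2*(2 + 7) = 2*9 = 18)
A(B, m) = 18 + B (A(B, m) = B + 18 = 18 + B)
12*(-12 + A(1, 0)) = 12*(-12 + (18 + 1)) = 12*(-12 + 19) = 12*7 = 84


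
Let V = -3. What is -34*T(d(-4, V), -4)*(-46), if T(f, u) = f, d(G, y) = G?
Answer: -6256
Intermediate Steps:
-34*T(d(-4, V), -4)*(-46) = -34*(-4)*(-46) = 136*(-46) = -6256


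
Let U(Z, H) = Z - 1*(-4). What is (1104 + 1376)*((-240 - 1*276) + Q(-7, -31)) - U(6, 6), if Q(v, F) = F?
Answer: -1356570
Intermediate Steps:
U(Z, H) = 4 + Z (U(Z, H) = Z + 4 = 4 + Z)
(1104 + 1376)*((-240 - 1*276) + Q(-7, -31)) - U(6, 6) = (1104 + 1376)*((-240 - 1*276) - 31) - (4 + 6) = 2480*((-240 - 276) - 31) - 1*10 = 2480*(-516 - 31) - 10 = 2480*(-547) - 10 = -1356560 - 10 = -1356570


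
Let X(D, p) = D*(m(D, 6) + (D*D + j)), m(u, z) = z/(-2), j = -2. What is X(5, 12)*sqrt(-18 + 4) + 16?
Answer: 16 + 100*I*sqrt(14) ≈ 16.0 + 374.17*I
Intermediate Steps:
m(u, z) = -z/2 (m(u, z) = z*(-1/2) = -z/2)
X(D, p) = D*(-5 + D**2) (X(D, p) = D*(-1/2*6 + (D*D - 2)) = D*(-3 + (D**2 - 2)) = D*(-3 + (-2 + D**2)) = D*(-5 + D**2))
X(5, 12)*sqrt(-18 + 4) + 16 = (5*(-5 + 5**2))*sqrt(-18 + 4) + 16 = (5*(-5 + 25))*sqrt(-14) + 16 = (5*20)*(I*sqrt(14)) + 16 = 100*(I*sqrt(14)) + 16 = 100*I*sqrt(14) + 16 = 16 + 100*I*sqrt(14)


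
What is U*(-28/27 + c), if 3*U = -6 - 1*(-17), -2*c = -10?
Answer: 1177/81 ≈ 14.531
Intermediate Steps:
c = 5 (c = -½*(-10) = 5)
U = 11/3 (U = (-6 - 1*(-17))/3 = (-6 + 17)/3 = (⅓)*11 = 11/3 ≈ 3.6667)
U*(-28/27 + c) = 11*(-28/27 + 5)/3 = (11/3)*(107/27) = 1177/81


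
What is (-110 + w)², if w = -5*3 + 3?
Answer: 14884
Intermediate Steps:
w = -12 (w = -15 + 3 = -12)
(-110 + w)² = (-110 - 12)² = (-122)² = 14884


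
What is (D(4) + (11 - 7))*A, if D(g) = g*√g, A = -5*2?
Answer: -120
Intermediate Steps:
A = -10
D(g) = g^(3/2)
(D(4) + (11 - 7))*A = (4^(3/2) + (11 - 7))*(-10) = (8 + 4)*(-10) = 12*(-10) = -120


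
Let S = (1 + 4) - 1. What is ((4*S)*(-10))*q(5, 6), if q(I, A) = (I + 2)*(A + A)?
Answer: -13440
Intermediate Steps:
S = 4 (S = 5 - 1 = 4)
q(I, A) = 2*A*(2 + I) (q(I, A) = (2 + I)*(2*A) = 2*A*(2 + I))
((4*S)*(-10))*q(5, 6) = ((4*4)*(-10))*(2*6*(2 + 5)) = (16*(-10))*(2*6*7) = -160*84 = -13440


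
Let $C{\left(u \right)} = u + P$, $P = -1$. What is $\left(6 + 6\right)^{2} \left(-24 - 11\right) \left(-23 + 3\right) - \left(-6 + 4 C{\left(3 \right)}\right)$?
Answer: $100798$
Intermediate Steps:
$C{\left(u \right)} = -1 + u$ ($C{\left(u \right)} = u - 1 = -1 + u$)
$\left(6 + 6\right)^{2} \left(-24 - 11\right) \left(-23 + 3\right) - \left(-6 + 4 C{\left(3 \right)}\right) = \left(6 + 6\right)^{2} \left(-24 - 11\right) \left(-23 + 3\right) + \left(- 4 \left(-1 + 3\right) + 6\right) = 12^{2} \left(\left(-35\right) \left(-20\right)\right) + \left(\left(-4\right) 2 + 6\right) = 144 \cdot 700 + \left(-8 + 6\right) = 100800 - 2 = 100798$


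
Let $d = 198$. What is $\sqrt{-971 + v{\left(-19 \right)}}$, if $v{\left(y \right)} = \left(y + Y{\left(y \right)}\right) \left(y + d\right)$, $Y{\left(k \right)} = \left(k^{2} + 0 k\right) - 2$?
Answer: $\sqrt{59889} \approx 244.72$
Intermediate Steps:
$Y{\left(k \right)} = -2 + k^{2}$ ($Y{\left(k \right)} = \left(k^{2} + 0\right) - 2 = k^{2} - 2 = -2 + k^{2}$)
$v{\left(y \right)} = \left(198 + y\right) \left(-2 + y + y^{2}\right)$ ($v{\left(y \right)} = \left(y + \left(-2 + y^{2}\right)\right) \left(y + 198\right) = \left(-2 + y + y^{2}\right) \left(198 + y\right) = \left(198 + y\right) \left(-2 + y + y^{2}\right)$)
$\sqrt{-971 + v{\left(-19 \right)}} = \sqrt{-971 + \left(-396 + \left(-19\right)^{3} + 196 \left(-19\right) + 199 \left(-19\right)^{2}\right)} = \sqrt{-971 - -60860} = \sqrt{-971 + 60860} = \sqrt{59889}$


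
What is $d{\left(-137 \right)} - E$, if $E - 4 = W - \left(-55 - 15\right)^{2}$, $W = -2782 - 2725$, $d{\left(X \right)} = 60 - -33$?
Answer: $10496$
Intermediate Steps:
$d{\left(X \right)} = 93$ ($d{\left(X \right)} = 60 + 33 = 93$)
$W = -5507$ ($W = -2782 - 2725 = -5507$)
$E = -10403$ ($E = 4 - \left(5507 + \left(-55 - 15\right)^{2}\right) = 4 - 10407 = -10403$)
$d{\left(-137 \right)} - E = 93 - -10403 = 93 + 10403 = 10496$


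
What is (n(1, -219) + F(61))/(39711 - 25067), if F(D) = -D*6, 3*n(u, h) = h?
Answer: -439/14644 ≈ -0.029978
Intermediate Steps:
n(u, h) = h/3
F(D) = -6*D
(n(1, -219) + F(61))/(39711 - 25067) = ((1/3)*(-219) - 6*61)/(39711 - 25067) = (-73 - 366)/14644 = -439*1/14644 = -439/14644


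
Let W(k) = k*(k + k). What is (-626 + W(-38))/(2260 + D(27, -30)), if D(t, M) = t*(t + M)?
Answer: 2262/2179 ≈ 1.0381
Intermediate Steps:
W(k) = 2*k**2 (W(k) = k*(2*k) = 2*k**2)
D(t, M) = t*(M + t)
(-626 + W(-38))/(2260 + D(27, -30)) = (-626 + 2*(-38)**2)/(2260 + 27*(-30 + 27)) = (-626 + 2*1444)/(2260 + 27*(-3)) = (-626 + 2888)/(2260 - 81) = 2262/2179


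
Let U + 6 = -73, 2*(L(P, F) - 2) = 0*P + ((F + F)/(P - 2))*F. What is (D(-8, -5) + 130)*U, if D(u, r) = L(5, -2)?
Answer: -31600/3 ≈ -10533.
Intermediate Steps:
L(P, F) = 2 + F²/(-2 + P) (L(P, F) = 2 + (0*P + ((F + F)/(P - 2))*F)/2 = 2 + (0 + ((2*F)/(-2 + P))*F)/2 = 2 + (0 + (2*F/(-2 + P))*F)/2 = 2 + (0 + 2*F²/(-2 + P))/2 = 2 + (2*F²/(-2 + P))/2 = 2 + F²/(-2 + P))
U = -79 (U = -6 - 73 = -79)
D(u, r) = 10/3 (D(u, r) = (-4 + (-2)² + 2*5)/(-2 + 5) = (-4 + 4 + 10)/3 = (⅓)*10 = 10/3)
(D(-8, -5) + 130)*U = (10/3 + 130)*(-79) = (400/3)*(-79) = -31600/3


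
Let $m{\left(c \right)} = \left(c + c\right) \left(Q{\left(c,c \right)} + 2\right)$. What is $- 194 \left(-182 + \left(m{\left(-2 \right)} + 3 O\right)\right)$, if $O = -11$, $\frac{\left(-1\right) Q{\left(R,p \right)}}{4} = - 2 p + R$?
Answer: $37054$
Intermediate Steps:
$Q{\left(R,p \right)} = - 4 R + 8 p$ ($Q{\left(R,p \right)} = - 4 \left(- 2 p + R\right) = - 4 \left(R - 2 p\right) = - 4 R + 8 p$)
$m{\left(c \right)} = 2 c \left(2 + 4 c\right)$ ($m{\left(c \right)} = \left(c + c\right) \left(\left(- 4 c + 8 c\right) + 2\right) = 2 c \left(4 c + 2\right) = 2 c \left(2 + 4 c\right)$)
$- 194 \left(-182 + \left(m{\left(-2 \right)} + 3 O\right)\right) = - 194 \left(-182 + \left(4 \left(-2\right) \left(1 + 2 \left(-2\right)\right) + 3 \left(-11\right)\right)\right) = - 194 \left(-182 - \left(33 + 8 \left(1 - 4\right)\right)\right) = - 194 \left(-182 - \left(33 + 8 \left(-3\right)\right)\right) = - 194 \left(-182 + \left(24 - 33\right)\right) = - 194 \left(-182 - 9\right) = \left(-194\right) \left(-191\right) = 37054$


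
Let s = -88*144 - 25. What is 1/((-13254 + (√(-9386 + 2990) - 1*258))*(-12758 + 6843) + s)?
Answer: I/(11830*√1599 + 79910783*I) ≈ 1.2514e-8 + 7.4077e-11*I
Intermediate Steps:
s = -12697 (s = -12672 - 25 = -12697)
1/((-13254 + (√(-9386 + 2990) - 1*258))*(-12758 + 6843) + s) = 1/((-13254 + (√(-9386 + 2990) - 1*258))*(-12758 + 6843) - 12697) = 1/((-13254 + (√(-6396) - 258))*(-5915) - 12697) = 1/((-13254 + (2*I*√1599 - 258))*(-5915) - 12697) = 1/((-13254 + (-258 + 2*I*√1599))*(-5915) - 12697) = 1/((-13512 + 2*I*√1599)*(-5915) - 12697) = 1/((79923480 - 11830*I*√1599) - 12697) = 1/(79910783 - 11830*I*√1599)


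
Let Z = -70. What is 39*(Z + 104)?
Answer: 1326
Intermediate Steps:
39*(Z + 104) = 39*(-70 + 104) = 39*34 = 1326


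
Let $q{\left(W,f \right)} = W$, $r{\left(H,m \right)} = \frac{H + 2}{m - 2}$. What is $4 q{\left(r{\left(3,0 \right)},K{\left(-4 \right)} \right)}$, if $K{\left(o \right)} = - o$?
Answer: $-10$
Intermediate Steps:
$r{\left(H,m \right)} = \frac{2 + H}{-2 + m}$
$4 q{\left(r{\left(3,0 \right)},K{\left(-4 \right)} \right)} = 4 \frac{2 + 3}{-2 + 0} = 4 \frac{1}{-2} \cdot 5 = 4 \left(\left(- \frac{1}{2}\right) 5\right) = 4 \left(- \frac{5}{2}\right) = -10$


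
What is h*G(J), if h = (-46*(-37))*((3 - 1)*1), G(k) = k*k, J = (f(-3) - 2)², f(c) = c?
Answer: 2127500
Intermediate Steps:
J = 25 (J = (-3 - 2)² = (-5)² = 25)
G(k) = k²
h = 3404 (h = 1702*(2*1) = 1702*2 = 3404)
h*G(J) = 3404*25² = 3404*625 = 2127500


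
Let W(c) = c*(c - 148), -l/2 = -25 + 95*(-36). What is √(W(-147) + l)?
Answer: 23*√95 ≈ 224.18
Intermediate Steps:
l = 6890 (l = -2*(-25 + 95*(-36)) = -2*(-25 - 3420) = -2*(-3445) = 6890)
W(c) = c*(-148 + c)
√(W(-147) + l) = √(-147*(-148 - 147) + 6890) = √(-147*(-295) + 6890) = √(43365 + 6890) = √50255 = 23*√95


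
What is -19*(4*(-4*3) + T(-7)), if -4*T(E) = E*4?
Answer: 779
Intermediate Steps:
T(E) = -E (T(E) = -E*4/4 = -E)
-19*(4*(-4*3) + T(-7)) = -19*(4*(-4*3) - 1*(-7)) = -19*(4*(-12) + 7) = -19*(-48 + 7) = -19*(-41) = 779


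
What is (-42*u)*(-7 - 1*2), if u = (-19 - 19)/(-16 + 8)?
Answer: 3591/2 ≈ 1795.5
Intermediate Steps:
u = 19/4 (u = -38/(-8) = -38*(-⅛) = 19/4 ≈ 4.7500)
(-42*u)*(-7 - 1*2) = (-42*19/4)*(-7 - 1*2) = -399*(-7 - 2)/2 = -399/2*(-9) = 3591/2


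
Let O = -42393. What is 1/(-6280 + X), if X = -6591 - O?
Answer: 1/29522 ≈ 3.3873e-5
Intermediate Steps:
X = 35802 (X = -6591 - 1*(-42393) = -6591 + 42393 = 35802)
1/(-6280 + X) = 1/(-6280 + 35802) = 1/29522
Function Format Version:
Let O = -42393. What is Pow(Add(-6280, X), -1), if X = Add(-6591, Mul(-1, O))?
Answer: Rational(1, 29522) ≈ 3.3873e-5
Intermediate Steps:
X = 35802 (X = Add(-6591, Mul(-1, -42393)) = Add(-6591, 42393) = 35802)
Pow(Add(-6280, X), -1) = Pow(Add(-6280, 35802), -1) = Pow(29522, -1) = Rational(1, 29522)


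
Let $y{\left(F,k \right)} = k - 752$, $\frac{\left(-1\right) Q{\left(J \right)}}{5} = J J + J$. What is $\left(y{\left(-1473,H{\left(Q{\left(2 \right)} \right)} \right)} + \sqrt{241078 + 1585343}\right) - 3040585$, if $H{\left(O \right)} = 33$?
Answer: $-3041304 + \sqrt{1826421} \approx -3.04 \cdot 10^{6}$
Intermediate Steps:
$Q{\left(J \right)} = - 5 J - 5 J^{2}$ ($Q{\left(J \right)} = - 5 \left(J J + J\right) = - 5 \left(J^{2} + J\right) = - 5 \left(J + J^{2}\right) = - 5 J - 5 J^{2}$)
$y{\left(F,k \right)} = -752 + k$
$\left(y{\left(-1473,H{\left(Q{\left(2 \right)} \right)} \right)} + \sqrt{241078 + 1585343}\right) - 3040585 = \left(\left(-752 + 33\right) + \sqrt{241078 + 1585343}\right) - 3040585 = \left(-719 + \sqrt{1826421}\right) - 3040585 = -3041304 + \sqrt{1826421}$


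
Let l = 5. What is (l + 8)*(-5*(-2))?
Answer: 130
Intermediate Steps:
(l + 8)*(-5*(-2)) = (5 + 8)*(-5*(-2)) = 13*10 = 130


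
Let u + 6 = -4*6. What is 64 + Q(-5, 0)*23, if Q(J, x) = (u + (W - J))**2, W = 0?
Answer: 14439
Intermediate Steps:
u = -30 (u = -6 - 4*6 = -6 - 24 = -30)
Q(J, x) = (-30 - J)**2 (Q(J, x) = (-30 + (0 - J))**2 = (-30 - J)**2)
64 + Q(-5, 0)*23 = 64 + (30 - 5)**2*23 = 64 + 25**2*23 = 64 + 625*23 = 64 + 14375 = 14439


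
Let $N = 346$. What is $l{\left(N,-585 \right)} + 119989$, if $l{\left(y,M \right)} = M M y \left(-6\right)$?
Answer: $-710339111$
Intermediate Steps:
$l{\left(y,M \right)} = - 6 y M^{2}$ ($l{\left(y,M \right)} = M^{2} y \left(-6\right) = y M^{2} \left(-6\right) = - 6 y M^{2}$)
$l{\left(N,-585 \right)} + 119989 = \left(-6\right) 346 \left(-585\right)^{2} + 119989 = \left(-6\right) 346 \cdot 342225 + 119989 = -710459100 + 119989 = -710339111$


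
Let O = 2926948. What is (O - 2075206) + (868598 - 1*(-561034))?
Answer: 2281374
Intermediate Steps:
(O - 2075206) + (868598 - 1*(-561034)) = (2926948 - 2075206) + (868598 - 1*(-561034)) = 851742 + (868598 + 561034) = 851742 + 1429632 = 2281374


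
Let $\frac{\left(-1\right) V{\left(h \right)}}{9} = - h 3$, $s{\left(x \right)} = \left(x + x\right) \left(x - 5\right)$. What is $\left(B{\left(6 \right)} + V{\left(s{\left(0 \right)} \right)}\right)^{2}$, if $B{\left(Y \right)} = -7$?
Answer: $49$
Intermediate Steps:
$s{\left(x \right)} = 2 x \left(-5 + x\right)$
$V{\left(h \right)} = 27 h$ ($V{\left(h \right)} = - 9 - h 3 = - 9 \left(- 3 h\right) = 27 h$)
$\left(B{\left(6 \right)} + V{\left(s{\left(0 \right)} \right)}\right)^{2} = \left(-7 + 27 \cdot 2 \cdot 0 \left(-5 + 0\right)\right)^{2} = \left(-7 + 27 \cdot 2 \cdot 0 \left(-5\right)\right)^{2} = \left(-7 + 27 \cdot 0\right)^{2} = \left(-7 + 0\right)^{2} = \left(-7\right)^{2} = 49$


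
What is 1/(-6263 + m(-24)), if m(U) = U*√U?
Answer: I/(-6263*I + 48*√6) ≈ -0.00015961 + 2.9964e-6*I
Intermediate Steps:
m(U) = U^(3/2)
1/(-6263 + m(-24)) = 1/(-6263 + (-24)^(3/2)) = 1/(-6263 - 48*I*√6)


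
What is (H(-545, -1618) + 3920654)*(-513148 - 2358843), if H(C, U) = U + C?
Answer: -11253870885581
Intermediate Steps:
H(C, U) = C + U
(H(-545, -1618) + 3920654)*(-513148 - 2358843) = ((-545 - 1618) + 3920654)*(-513148 - 2358843) = (-2163 + 3920654)*(-2871991) = 3918491*(-2871991) = -11253870885581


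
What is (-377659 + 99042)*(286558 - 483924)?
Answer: 54989522822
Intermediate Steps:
(-377659 + 99042)*(286558 - 483924) = -278617*(-197366) = 54989522822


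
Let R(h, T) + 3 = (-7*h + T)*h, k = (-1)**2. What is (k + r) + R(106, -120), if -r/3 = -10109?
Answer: -61047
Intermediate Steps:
k = 1
r = 30327 (r = -3*(-10109) = 30327)
R(h, T) = -3 + h*(T - 7*h) (R(h, T) = -3 + (-7*h + T)*h = -3 + (T - 7*h)*h = -3 + h*(T - 7*h))
(k + r) + R(106, -120) = (1 + 30327) + (-3 - 7*106**2 - 120*106) = 30328 + (-3 - 7*11236 - 12720) = 30328 + (-3 - 78652 - 12720) = 30328 - 91375 = -61047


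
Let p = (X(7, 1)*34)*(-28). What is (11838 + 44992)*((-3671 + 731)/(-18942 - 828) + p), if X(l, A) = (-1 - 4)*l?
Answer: 1247871889740/659 ≈ 1.8936e+9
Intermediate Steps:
X(l, A) = -5*l
p = 33320 (p = (-5*7*34)*(-28) = -35*34*(-28) = -1190*(-28) = 33320)
(11838 + 44992)*((-3671 + 731)/(-18942 - 828) + p) = (11838 + 44992)*((-3671 + 731)/(-18942 - 828) + 33320) = 56830*(-2940/(-19770) + 33320) = 56830*(-2940*(-1/19770) + 33320) = 56830*(98/659 + 33320) = 56830*(21957978/659) = 1247871889740/659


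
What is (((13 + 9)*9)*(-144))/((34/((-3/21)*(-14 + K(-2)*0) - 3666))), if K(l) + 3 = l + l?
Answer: 52233984/17 ≈ 3.0726e+6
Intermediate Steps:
K(l) = -3 + 2*l (K(l) = -3 + (l + l) = -3 + 2*l)
(((13 + 9)*9)*(-144))/((34/((-3/21)*(-14 + K(-2)*0) - 3666))) = (((13 + 9)*9)*(-144))/((34/((-3/21)*(-14 + (-3 + 2*(-2))*0) - 3666))) = ((22*9)*(-144))/((34/((-3*1/21)*(-14 + (-3 - 4)*0) - 3666))) = (198*(-144))/((34/(-(-14 - 7*0)/7 - 3666))) = -(-52262496/17 - 14256*(-14 + 0)/119) = -28512/(34/(-⅐*(-14) - 3666)) = -28512/(34/(2 - 3666)) = -28512/(34/(-3664)) = -28512/(34*(-1/3664)) = -28512/(-17/1832) = -28512*(-1832/17) = 52233984/17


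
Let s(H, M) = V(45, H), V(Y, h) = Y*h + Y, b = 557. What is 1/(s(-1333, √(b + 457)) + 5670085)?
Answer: 1/5610145 ≈ 1.7825e-7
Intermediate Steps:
V(Y, h) = Y + Y*h
s(H, M) = 45 + 45*H (s(H, M) = 45*(1 + H) = 45 + 45*H)
1/(s(-1333, √(b + 457)) + 5670085) = 1/((45 + 45*(-1333)) + 5670085) = 1/((45 - 59985) + 5670085) = 1/(-59940 + 5670085) = 1/5610145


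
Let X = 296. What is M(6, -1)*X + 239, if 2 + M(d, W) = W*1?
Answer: -649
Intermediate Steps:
M(d, W) = -2 + W (M(d, W) = -2 + W*1 = -2 + W)
M(6, -1)*X + 239 = (-2 - 1)*296 + 239 = -3*296 + 239 = -888 + 239 = -649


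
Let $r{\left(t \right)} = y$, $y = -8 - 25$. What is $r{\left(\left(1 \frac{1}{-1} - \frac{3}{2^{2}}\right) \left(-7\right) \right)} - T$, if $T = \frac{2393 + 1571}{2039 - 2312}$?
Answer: $- \frac{5045}{273} \approx -18.48$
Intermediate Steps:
$y = -33$
$r{\left(t \right)} = -33$
$T = - \frac{3964}{273}$ ($T = \frac{3964}{-273} = 3964 \left(- \frac{1}{273}\right) = - \frac{3964}{273} \approx -14.52$)
$r{\left(\left(1 \frac{1}{-1} - \frac{3}{2^{2}}\right) \left(-7\right) \right)} - T = -33 - - \frac{3964}{273} = -33 + \frac{3964}{273} = - \frac{5045}{273}$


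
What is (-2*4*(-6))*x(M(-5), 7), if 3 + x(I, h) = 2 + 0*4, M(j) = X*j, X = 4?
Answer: -48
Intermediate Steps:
M(j) = 4*j
x(I, h) = -1 (x(I, h) = -3 + (2 + 0*4) = -3 + (2 + 0) = -3 + 2 = -1)
(-2*4*(-6))*x(M(-5), 7) = (-2*4*(-6))*(-1) = -8*(-6)*(-1) = 48*(-1) = -48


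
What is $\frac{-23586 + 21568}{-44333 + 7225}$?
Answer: $\frac{1009}{18554} \approx 0.054382$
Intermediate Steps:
$\frac{-23586 + 21568}{-44333 + 7225} = - \frac{2018}{-37108} = \left(-2018\right) \left(- \frac{1}{37108}\right) = \frac{1009}{18554}$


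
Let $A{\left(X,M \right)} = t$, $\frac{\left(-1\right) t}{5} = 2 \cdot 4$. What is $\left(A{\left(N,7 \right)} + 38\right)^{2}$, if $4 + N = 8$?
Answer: $4$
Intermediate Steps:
$N = 4$ ($N = -4 + 8 = 4$)
$t = -40$ ($t = - 5 \cdot 2 \cdot 4 = \left(-5\right) 8 = -40$)
$A{\left(X,M \right)} = -40$
$\left(A{\left(N,7 \right)} + 38\right)^{2} = \left(-40 + 38\right)^{2} = \left(-2\right)^{2} = 4$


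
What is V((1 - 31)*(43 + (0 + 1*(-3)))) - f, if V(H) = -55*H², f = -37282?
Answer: -79162718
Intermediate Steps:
V((1 - 31)*(43 + (0 + 1*(-3)))) - f = -55*(1 - 31)²*(43 + (0 + 1*(-3)))² - 1*(-37282) = -55*900*(43 + (0 - 3))² + 37282 = -55*900*(43 - 3)² + 37282 = -55*(-30*40)² + 37282 = -55*(-1200)² + 37282 = -55*1440000 + 37282 = -79200000 + 37282 = -79162718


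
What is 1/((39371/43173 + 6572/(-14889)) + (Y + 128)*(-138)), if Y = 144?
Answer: -214267599/8042647775443 ≈ -2.6641e-5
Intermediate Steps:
1/((39371/43173 + 6572/(-14889)) + (Y + 128)*(-138)) = 1/((39371/43173 + 6572/(-14889)) + (144 + 128)*(-138)) = 1/((39371*(1/43173) + 6572*(-1/14889)) + 272*(-138)) = 1/((39371/43173 - 6572/14889) - 37536) = 1/(100820621/214267599 - 37536) = 1/(-8042647775443/214267599) = -214267599/8042647775443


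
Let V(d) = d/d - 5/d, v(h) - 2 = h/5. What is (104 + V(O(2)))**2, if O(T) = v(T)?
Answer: 1525225/144 ≈ 10592.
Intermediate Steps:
v(h) = 2 + h/5
O(T) = 2 + T/5
V(d) = 1 - 5/d
(104 + V(O(2)))**2 = (104 + (-5 + (2 + (1/5)*2))/(2 + (1/5)*2))**2 = (104 + (-5 + (2 + 2/5))/(2 + 2/5))**2 = (104 + (-5 + 12/5)/(12/5))**2 = (104 + (5/12)*(-13/5))**2 = (104 - 13/12)**2 = (1235/12)**2 = 1525225/144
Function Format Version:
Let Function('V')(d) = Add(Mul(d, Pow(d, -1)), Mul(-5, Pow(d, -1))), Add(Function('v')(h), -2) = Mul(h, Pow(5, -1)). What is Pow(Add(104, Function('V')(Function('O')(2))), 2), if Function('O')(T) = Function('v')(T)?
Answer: Rational(1525225, 144) ≈ 10592.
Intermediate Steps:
Function('v')(h) = Add(2, Mul(Rational(1, 5), h)) (Function('v')(h) = Add(2, Mul(h, Pow(5, -1))) = Add(2, Mul(h, Rational(1, 5))) = Add(2, Mul(Rational(1, 5), h)))
Function('O')(T) = Add(2, Mul(Rational(1, 5), T))
Function('V')(d) = Add(1, Mul(-5, Pow(d, -1)))
Pow(Add(104, Function('V')(Function('O')(2))), 2) = Pow(Add(104, Mul(Pow(Add(2, Mul(Rational(1, 5), 2)), -1), Add(-5, Add(2, Mul(Rational(1, 5), 2))))), 2) = Pow(Add(104, Mul(Pow(Add(2, Rational(2, 5)), -1), Add(-5, Add(2, Rational(2, 5))))), 2) = Pow(Add(104, Mul(Pow(Rational(12, 5), -1), Add(-5, Rational(12, 5)))), 2) = Pow(Add(104, Mul(Rational(5, 12), Rational(-13, 5))), 2) = Pow(Add(104, Rational(-13, 12)), 2) = Pow(Rational(1235, 12), 2) = Rational(1525225, 144)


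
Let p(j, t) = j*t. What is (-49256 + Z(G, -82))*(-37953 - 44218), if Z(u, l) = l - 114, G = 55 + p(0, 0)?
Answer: 4063520292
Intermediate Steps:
G = 55 (G = 55 + 0*0 = 55 + 0 = 55)
Z(u, l) = -114 + l
(-49256 + Z(G, -82))*(-37953 - 44218) = (-49256 + (-114 - 82))*(-37953 - 44218) = (-49256 - 196)*(-82171) = -49452*(-82171) = 4063520292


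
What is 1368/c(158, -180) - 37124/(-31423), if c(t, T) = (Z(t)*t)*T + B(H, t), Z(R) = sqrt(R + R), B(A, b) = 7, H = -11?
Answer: 9488575484256676/8031449113705073 - 77811840*sqrt(79)/255591417551 ≈ 1.1787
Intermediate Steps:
Z(R) = sqrt(2)*sqrt(R) (Z(R) = sqrt(2*R) = sqrt(2)*sqrt(R))
c(t, T) = 7 + T*sqrt(2)*t**(3/2) (c(t, T) = ((sqrt(2)*sqrt(t))*t)*T + 7 = (sqrt(2)*t**(3/2))*T + 7 = T*sqrt(2)*t**(3/2) + 7 = 7 + T*sqrt(2)*t**(3/2))
1368/c(158, -180) - 37124/(-31423) = 1368/(7 - 180*sqrt(2)*158**(3/2)) - 37124/(-31423) = 1368/(7 - 180*sqrt(2)*158*sqrt(158)) - 37124*(-1/31423) = 1368/(7 - 56880*sqrt(79)) + 37124/31423 = 37124/31423 + 1368/(7 - 56880*sqrt(79))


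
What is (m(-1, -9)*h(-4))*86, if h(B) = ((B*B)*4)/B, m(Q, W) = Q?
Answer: 1376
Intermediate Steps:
h(B) = 4*B (h(B) = (B²*4)/B = (4*B²)/B = 4*B)
(m(-1, -9)*h(-4))*86 = -4*(-4)*86 = -1*(-16)*86 = 16*86 = 1376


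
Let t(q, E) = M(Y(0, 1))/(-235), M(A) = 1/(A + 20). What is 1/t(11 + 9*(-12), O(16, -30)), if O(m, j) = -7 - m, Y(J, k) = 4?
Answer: -5640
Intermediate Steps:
M(A) = 1/(20 + A)
t(q, E) = -1/5640 (t(q, E) = 1/((20 + 4)*(-235)) = -1/235/24 = (1/24)*(-1/235) = -1/5640)
1/t(11 + 9*(-12), O(16, -30)) = 1/(-1/5640) = -5640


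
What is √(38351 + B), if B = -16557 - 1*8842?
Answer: 2*√3238 ≈ 113.81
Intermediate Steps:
B = -25399 (B = -16557 - 8842 = -25399)
√(38351 + B) = √(38351 - 25399) = √12952 = 2*√3238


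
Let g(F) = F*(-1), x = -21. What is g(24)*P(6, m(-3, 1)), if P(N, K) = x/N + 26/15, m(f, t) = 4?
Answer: 212/5 ≈ 42.400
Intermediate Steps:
g(F) = -F
P(N, K) = 26/15 - 21/N (P(N, K) = -21/N + 26/15 = 26/15 - 21/N)
g(24)*P(6, m(-3, 1)) = (-1*24)*(26/15 - 21/6) = -24*(26/15 - 21*1/6) = -24*(26/15 - 7/2) = -24*(-53/30) = 212/5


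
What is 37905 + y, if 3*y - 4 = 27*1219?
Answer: 146632/3 ≈ 48877.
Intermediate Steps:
y = 32917/3 (y = 4/3 + (27*1219)/3 = 4/3 + (⅓)*32913 = 4/3 + 10971 = 32917/3 ≈ 10972.)
37905 + y = 37905 + 32917/3 = 146632/3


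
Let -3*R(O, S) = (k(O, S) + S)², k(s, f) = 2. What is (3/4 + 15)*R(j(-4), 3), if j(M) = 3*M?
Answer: -525/4 ≈ -131.25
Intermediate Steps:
R(O, S) = -(2 + S)²/3
(3/4 + 15)*R(j(-4), 3) = (3/4 + 15)*(-(2 + 3)²/3) = (3*(¼) + 15)*(-⅓*5²) = (¾ + 15)*(-⅓*25) = (63/4)*(-25/3) = -525/4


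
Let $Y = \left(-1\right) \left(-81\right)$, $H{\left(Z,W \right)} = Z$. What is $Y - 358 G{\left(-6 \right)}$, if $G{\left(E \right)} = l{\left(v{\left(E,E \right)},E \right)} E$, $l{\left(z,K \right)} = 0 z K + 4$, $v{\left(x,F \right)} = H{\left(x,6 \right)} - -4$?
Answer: $8673$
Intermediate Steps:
$v{\left(x,F \right)} = 4 + x$ ($v{\left(x,F \right)} = x - -4 = x + 4 = 4 + x$)
$Y = 81$
$l{\left(z,K \right)} = 4$ ($l{\left(z,K \right)} = 0 K + 4 = 0 + 4 = 4$)
$G{\left(E \right)} = 4 E$
$Y - 358 G{\left(-6 \right)} = 81 - 358 \cdot 4 \left(-6\right) = 81 - -8592 = 81 + 8592 = 8673$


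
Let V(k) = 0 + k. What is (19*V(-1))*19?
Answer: -361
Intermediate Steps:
V(k) = k
(19*V(-1))*19 = (19*(-1))*19 = -19*19 = -361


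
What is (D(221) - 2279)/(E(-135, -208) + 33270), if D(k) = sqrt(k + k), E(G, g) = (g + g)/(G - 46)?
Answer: -412499/6022286 + 181*sqrt(442)/6022286 ≈ -0.067864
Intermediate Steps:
E(G, g) = 2*g/(-46 + G) (E(G, g) = (2*g)/(-46 + G) = 2*g/(-46 + G))
D(k) = sqrt(2)*sqrt(k) (D(k) = sqrt(2*k) = sqrt(2)*sqrt(k))
(D(221) - 2279)/(E(-135, -208) + 33270) = (sqrt(2)*sqrt(221) - 2279)/(2*(-208)/(-46 - 135) + 33270) = (sqrt(442) - 2279)/(2*(-208)/(-181) + 33270) = (-2279 + sqrt(442))/(2*(-208)*(-1/181) + 33270) = (-2279 + sqrt(442))/(416/181 + 33270) = (-2279 + sqrt(442))/(6022286/181) = (-2279 + sqrt(442))*(181/6022286) = -412499/6022286 + 181*sqrt(442)/6022286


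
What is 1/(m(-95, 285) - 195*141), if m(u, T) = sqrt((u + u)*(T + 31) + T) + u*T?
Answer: -642/35034643 - I*sqrt(59755)/2977944655 ≈ -1.8325e-5 - 8.2086e-8*I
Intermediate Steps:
m(u, T) = sqrt(T + 2*u*(31 + T)) + T*u (m(u, T) = sqrt((2*u)*(31 + T) + T) + T*u = sqrt(2*u*(31 + T) + T) + T*u = sqrt(T + 2*u*(31 + T)) + T*u)
1/(m(-95, 285) - 195*141) = 1/((sqrt(285 + 62*(-95) + 2*285*(-95)) + 285*(-95)) - 195*141) = 1/((sqrt(285 - 5890 - 54150) - 27075) - 27495) = 1/((sqrt(-59755) - 27075) - 27495) = 1/((I*sqrt(59755) - 27075) - 27495) = 1/((-27075 + I*sqrt(59755)) - 27495) = 1/(-54570 + I*sqrt(59755))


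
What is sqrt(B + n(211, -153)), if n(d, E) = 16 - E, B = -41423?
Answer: I*sqrt(41254) ≈ 203.11*I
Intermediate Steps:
sqrt(B + n(211, -153)) = sqrt(-41423 + (16 - 1*(-153))) = sqrt(-41423 + (16 + 153)) = sqrt(-41423 + 169) = sqrt(-41254) = I*sqrt(41254)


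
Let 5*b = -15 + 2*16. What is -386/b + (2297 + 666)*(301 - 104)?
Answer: 9921157/17 ≈ 5.8360e+5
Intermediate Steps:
b = 17/5 (b = (-15 + 2*16)/5 = (-15 + 32)/5 = (⅕)*17 = 17/5 ≈ 3.4000)
-386/b + (2297 + 666)*(301 - 104) = -386/17/5 + (2297 + 666)*(301 - 104) = -386*5/17 + 2963*197 = -1930/17 + 583711 = 9921157/17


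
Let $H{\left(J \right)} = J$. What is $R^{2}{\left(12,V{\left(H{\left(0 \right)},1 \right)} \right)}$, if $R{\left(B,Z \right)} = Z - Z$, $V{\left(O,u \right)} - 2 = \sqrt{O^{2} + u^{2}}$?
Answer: $0$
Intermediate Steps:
$V{\left(O,u \right)} = 2 + \sqrt{O^{2} + u^{2}}$
$R{\left(B,Z \right)} = 0$
$R^{2}{\left(12,V{\left(H{\left(0 \right)},1 \right)} \right)} = 0^{2} = 0$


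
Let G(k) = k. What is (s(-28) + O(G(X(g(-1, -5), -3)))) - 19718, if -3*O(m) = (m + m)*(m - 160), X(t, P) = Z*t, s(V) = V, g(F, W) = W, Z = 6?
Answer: -23546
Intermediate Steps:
X(t, P) = 6*t
O(m) = -2*m*(-160 + m)/3 (O(m) = -(m + m)*(m - 160)/3 = -2*m*(-160 + m)/3)
(s(-28) + O(G(X(g(-1, -5), -3)))) - 19718 = (-28 + 2*(6*(-5))*(160 - 6*(-5))/3) - 19718 = (-28 + (2/3)*(-30)*(160 - 1*(-30))) - 19718 = (-28 + (2/3)*(-30)*(160 + 30)) - 19718 = (-28 + (2/3)*(-30)*190) - 19718 = (-28 - 3800) - 19718 = -3828 - 19718 = -23546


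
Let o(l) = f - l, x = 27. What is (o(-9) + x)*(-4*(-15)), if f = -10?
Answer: 1560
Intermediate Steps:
o(l) = -10 - l
(o(-9) + x)*(-4*(-15)) = ((-10 - 1*(-9)) + 27)*(-4*(-15)) = ((-10 + 9) + 27)*60 = (-1 + 27)*60 = 26*60 = 1560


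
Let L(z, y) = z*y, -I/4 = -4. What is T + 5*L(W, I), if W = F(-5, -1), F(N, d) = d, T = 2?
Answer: -78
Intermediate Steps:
W = -1
I = 16 (I = -4*(-4) = 16)
L(z, y) = y*z
T + 5*L(W, I) = 2 + 5*(16*(-1)) = 2 + 5*(-16) = 2 - 80 = -78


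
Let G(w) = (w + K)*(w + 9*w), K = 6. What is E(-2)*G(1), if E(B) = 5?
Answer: 350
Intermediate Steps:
G(w) = 10*w*(6 + w) (G(w) = (w + 6)*(w + 9*w) = (6 + w)*(10*w) = 10*w*(6 + w))
E(-2)*G(1) = 5*(10*1*(6 + 1)) = 5*(10*1*7) = 5*70 = 350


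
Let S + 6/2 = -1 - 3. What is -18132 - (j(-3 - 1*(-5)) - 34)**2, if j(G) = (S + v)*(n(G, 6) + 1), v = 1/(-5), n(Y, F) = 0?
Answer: -495736/25 ≈ -19829.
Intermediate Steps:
v = -1/5 ≈ -0.20000
S = -7 (S = -3 + (-1 - 3) = -3 - 4 = -7)
j(G) = -36/5 (j(G) = (-7 - 1/5)*(0 + 1) = -36/5*1 = -36/5)
-18132 - (j(-3 - 1*(-5)) - 34)**2 = -18132 - (-36/5 - 34)**2 = -18132 - (-206/5)**2 = -18132 - 1*42436/25 = -18132 - 42436/25 = -495736/25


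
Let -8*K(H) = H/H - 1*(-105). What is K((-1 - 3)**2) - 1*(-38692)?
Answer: 154715/4 ≈ 38679.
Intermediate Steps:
K(H) = -53/4 (K(H) = -(H/H - 1*(-105))/8 = -(1 + 105)/8 = -1/8*106 = -53/4)
K((-1 - 3)**2) - 1*(-38692) = -53/4 - 1*(-38692) = -53/4 + 38692 = 154715/4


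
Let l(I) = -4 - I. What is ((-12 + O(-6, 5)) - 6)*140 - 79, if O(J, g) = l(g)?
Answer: -3859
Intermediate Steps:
O(J, g) = -4 - g
((-12 + O(-6, 5)) - 6)*140 - 79 = ((-12 + (-4 - 1*5)) - 6)*140 - 79 = ((-12 + (-4 - 5)) - 6)*140 - 79 = ((-12 - 9) - 6)*140 - 79 = (-21 - 6)*140 - 79 = -27*140 - 79 = -3780 - 79 = -3859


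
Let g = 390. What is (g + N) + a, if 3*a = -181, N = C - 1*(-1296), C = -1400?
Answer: 677/3 ≈ 225.67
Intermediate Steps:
N = -104 (N = -1400 - 1*(-1296) = -1400 + 1296 = -104)
a = -181/3 (a = (⅓)*(-181) = -181/3 ≈ -60.333)
(g + N) + a = (390 - 104) - 181/3 = 286 - 181/3 = 677/3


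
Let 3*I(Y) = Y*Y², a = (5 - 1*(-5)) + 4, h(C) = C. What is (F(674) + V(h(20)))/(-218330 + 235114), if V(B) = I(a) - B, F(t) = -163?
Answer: 2195/50352 ≈ 0.043593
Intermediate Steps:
a = 14 (a = (5 + 5) + 4 = 10 + 4 = 14)
I(Y) = Y³/3 (I(Y) = (Y*Y²)/3 = Y³/3)
V(B) = 2744/3 - B (V(B) = (⅓)*14³ - B = (⅓)*2744 - B = 2744/3 - B)
(F(674) + V(h(20)))/(-218330 + 235114) = (-163 + (2744/3 - 1*20))/(-218330 + 235114) = (-163 + (2744/3 - 20))/16784 = (-163 + 2684/3)*(1/16784) = (2195/3)*(1/16784) = 2195/50352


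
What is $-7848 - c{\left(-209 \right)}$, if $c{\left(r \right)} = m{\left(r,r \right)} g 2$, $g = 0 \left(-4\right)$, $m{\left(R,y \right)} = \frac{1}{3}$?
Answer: $-7848$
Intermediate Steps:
$m{\left(R,y \right)} = \frac{1}{3}$
$g = 0$
$c{\left(r \right)} = 0$ ($c{\left(r \right)} = \frac{1}{3} \cdot 0 \cdot 2 = 0 \cdot 2 = 0$)
$-7848 - c{\left(-209 \right)} = -7848 - 0 = -7848 + 0 = -7848$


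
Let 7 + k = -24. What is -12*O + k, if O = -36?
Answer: 401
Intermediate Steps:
k = -31 (k = -7 - 24 = -31)
-12*O + k = -12*(-36) - 31 = 432 - 31 = 401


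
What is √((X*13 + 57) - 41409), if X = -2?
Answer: I*√41378 ≈ 203.42*I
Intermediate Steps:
√((X*13 + 57) - 41409) = √((-2*13 + 57) - 41409) = √((-26 + 57) - 41409) = √(31 - 41409) = √(-41378) = I*√41378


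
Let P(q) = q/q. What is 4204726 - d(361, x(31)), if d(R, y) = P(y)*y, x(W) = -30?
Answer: 4204756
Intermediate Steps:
P(q) = 1
d(R, y) = y (d(R, y) = 1*y = y)
4204726 - d(361, x(31)) = 4204726 - 1*(-30) = 4204726 + 30 = 4204756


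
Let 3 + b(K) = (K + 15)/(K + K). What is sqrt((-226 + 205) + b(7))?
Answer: I*sqrt(1099)/7 ≈ 4.7359*I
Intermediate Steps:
b(K) = -3 + (15 + K)/(2*K) (b(K) = -3 + (K + 15)/(K + K) = -3 + (15 + K)/((2*K)) = -3 + (15 + K)*(1/(2*K)) = -3 + (15 + K)/(2*K))
sqrt((-226 + 205) + b(7)) = sqrt((-226 + 205) + (5/2)*(3 - 1*7)/7) = sqrt(-21 + (5/2)*(1/7)*(3 - 7)) = sqrt(-21 + (5/2)*(1/7)*(-4)) = sqrt(-21 - 10/7) = sqrt(-157/7) = I*sqrt(1099)/7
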